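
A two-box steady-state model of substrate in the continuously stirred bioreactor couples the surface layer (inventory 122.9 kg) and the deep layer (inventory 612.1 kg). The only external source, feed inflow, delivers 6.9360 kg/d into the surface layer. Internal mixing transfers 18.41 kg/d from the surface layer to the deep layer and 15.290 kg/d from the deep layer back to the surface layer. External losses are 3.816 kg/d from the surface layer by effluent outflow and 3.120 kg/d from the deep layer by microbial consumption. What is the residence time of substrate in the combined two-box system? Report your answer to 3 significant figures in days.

Residence time in the combined system uses the total inventory and the total *external* removal — internal exchanges between the two boxes cancel.
M_total = 122.9 + 612.1 = 735.00 kg.
ΣF_external_out = 3.816 + 3.120 = 6.9360 kg/d.
τ = M_total / ΣF_ext = 735.00 / 6.9360 = 106.0 d.

106 d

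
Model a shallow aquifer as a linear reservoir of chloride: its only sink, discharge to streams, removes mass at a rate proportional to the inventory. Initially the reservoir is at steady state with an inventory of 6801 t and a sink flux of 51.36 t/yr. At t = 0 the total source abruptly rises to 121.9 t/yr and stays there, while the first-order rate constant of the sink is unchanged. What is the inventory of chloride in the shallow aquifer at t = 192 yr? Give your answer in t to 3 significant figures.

14000 t

The sink rate constant is k = F₀/M₀ = 51.36/6801 = 0.007552 yr⁻¹.
Solving dM/dt = F₁ − kM with M(0) = M₀ gives M(t) = F₁/k + (M₀ − F₁/k)·e^(−kt).
F₁/k = 121.9/0.007552 = 16142 t; kt = 0.007552 × 192 = 1.450, e^(−kt) = 0.2346.
M(192) = 16142 + (6801 − 16142) × 0.2346 = 16142 − 2191 = 13951 t.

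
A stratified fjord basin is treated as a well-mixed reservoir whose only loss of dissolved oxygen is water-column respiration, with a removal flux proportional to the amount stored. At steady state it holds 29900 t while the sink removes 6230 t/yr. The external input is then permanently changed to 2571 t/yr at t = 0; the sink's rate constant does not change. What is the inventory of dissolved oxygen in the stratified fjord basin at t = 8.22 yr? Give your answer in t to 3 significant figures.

The sink rate constant is k = F₀/M₀ = 6230/29900 = 0.2084 yr⁻¹.
Solving dM/dt = F₁ − kM with M(0) = M₀ gives M(t) = F₁/k + (M₀ − F₁/k)·e^(−kt).
F₁/k = 2571/0.2084 = 12339 t; kt = 0.2084 × 8.22 = 1.713, e^(−kt) = 0.1804.
M(8.22) = 12339 + (29900 − 12339) × 0.1804 = 12339 + 3168 = 15507 t.

15500 t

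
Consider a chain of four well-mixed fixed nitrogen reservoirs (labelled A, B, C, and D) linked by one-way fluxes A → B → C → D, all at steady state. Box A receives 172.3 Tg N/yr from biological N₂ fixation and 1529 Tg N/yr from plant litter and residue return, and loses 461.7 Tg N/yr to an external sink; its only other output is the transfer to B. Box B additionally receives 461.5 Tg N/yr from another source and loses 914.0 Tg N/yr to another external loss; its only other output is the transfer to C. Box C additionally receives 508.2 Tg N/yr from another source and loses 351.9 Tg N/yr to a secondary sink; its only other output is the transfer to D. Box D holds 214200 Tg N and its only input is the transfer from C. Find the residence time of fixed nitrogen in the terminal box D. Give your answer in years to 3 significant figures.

227 yr

Box A: F(A→B) = (172.3 + 1529) − 461.7 = 1239.6 Tg N/yr.
Box B: F(B→C) = (1239.6 + 461.5) − 914.0 = 787.10 Tg N/yr.
Box C: F(C→D) = (787.10 + 508.2) − 351.9 = 943.40 Tg N/yr.
Box D throughput = its input = 943.40 Tg N/yr; τ = 214200 / 943.40 = 227.1 yr.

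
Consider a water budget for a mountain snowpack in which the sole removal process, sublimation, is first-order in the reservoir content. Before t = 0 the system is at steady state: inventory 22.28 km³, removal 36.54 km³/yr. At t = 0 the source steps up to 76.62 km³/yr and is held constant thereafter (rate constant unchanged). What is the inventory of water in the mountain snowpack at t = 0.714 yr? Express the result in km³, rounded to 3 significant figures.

τ = M₀/F₀ = 22.28/36.54 = 0.6097 yr; rate constant k = 1/τ.
New steady state M_∞ = F₁/k = F₁·τ = 76.62 × 0.6097 = 46.718 km³.
M(t) = M_∞ + (M₀ − M_∞)·e^(−t/τ); t/τ = 0.714/0.6097 = 1.171, so e^(−t/τ) = 0.3101.
M(t) = 46.718 − 24.44 × 0.3101 = 39.141 km³.

39.1 km³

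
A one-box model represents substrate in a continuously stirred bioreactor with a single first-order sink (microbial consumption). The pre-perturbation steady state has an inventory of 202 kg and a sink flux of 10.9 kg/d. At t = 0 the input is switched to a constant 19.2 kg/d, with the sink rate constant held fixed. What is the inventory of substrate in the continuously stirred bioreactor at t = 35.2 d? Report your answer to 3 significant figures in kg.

333 kg

τ = M₀/F₀ = 202/10.9 = 18.53 d; rate constant k = 1/τ.
New steady state M_∞ = F₁/k = F₁·τ = 19.2 × 18.53 = 355.82 kg.
M(t) = M_∞ + (M₀ − M_∞)·e^(−t/τ); t/τ = 35.2/18.53 = 1.899, so e^(−t/τ) = 0.1497.
M(t) = 355.82 − 153.8 × 0.1497 = 332.80 kg.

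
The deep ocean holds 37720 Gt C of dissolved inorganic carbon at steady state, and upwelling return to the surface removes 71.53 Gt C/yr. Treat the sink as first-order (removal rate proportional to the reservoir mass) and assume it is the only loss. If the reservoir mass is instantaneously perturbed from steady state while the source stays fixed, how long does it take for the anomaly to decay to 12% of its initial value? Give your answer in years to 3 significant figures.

1120 yr

For a linear reservoir the anomaly decays as exp(−t/τ) with τ = M/F = 37720/71.53 = 527.3 yr.
exp(−t/τ) = 0.12 ⇒ t = −τ ln(0.12) = 527.3 × 2.120 = 1118 yr.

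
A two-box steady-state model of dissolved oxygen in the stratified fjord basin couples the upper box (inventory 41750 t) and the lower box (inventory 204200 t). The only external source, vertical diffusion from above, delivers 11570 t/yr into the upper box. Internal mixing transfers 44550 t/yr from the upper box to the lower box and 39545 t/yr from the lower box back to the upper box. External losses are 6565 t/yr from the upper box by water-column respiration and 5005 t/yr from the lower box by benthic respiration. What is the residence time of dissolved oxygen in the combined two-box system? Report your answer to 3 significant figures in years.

21.3 yr

Residence time in the combined system uses the total inventory and the total *external* removal — internal exchanges between the two boxes cancel.
M_total = 41750 + 204200 = 245950 t.
ΣF_external_out = 6565 + 5005 = 11570 t/yr.
τ = M_total / ΣF_ext = 245950 / 11570 = 21.26 yr.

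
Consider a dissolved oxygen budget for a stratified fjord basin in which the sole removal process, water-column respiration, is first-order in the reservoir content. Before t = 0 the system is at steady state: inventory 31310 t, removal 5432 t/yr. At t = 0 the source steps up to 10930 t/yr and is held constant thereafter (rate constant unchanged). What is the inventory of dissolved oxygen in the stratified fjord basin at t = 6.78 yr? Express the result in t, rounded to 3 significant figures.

τ = M₀/F₀ = 31310/5432 = 5.764 yr; rate constant k = 1/τ.
New steady state M_∞ = F₁/k = F₁·τ = 10930 × 5.764 = 63000 t.
M(t) = M_∞ + (M₀ − M_∞)·e^(−t/τ); t/τ = 6.78/5.764 = 1.176, so e^(−t/τ) = 0.3084.
M(t) = 63000 − 31690 × 0.3084 = 53226 t.

53200 t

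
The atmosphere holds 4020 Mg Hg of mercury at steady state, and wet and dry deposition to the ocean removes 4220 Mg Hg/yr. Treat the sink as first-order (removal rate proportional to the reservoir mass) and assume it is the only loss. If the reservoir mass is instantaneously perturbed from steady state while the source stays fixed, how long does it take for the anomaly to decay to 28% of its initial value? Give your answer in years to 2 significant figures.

1.2 yr

For a linear reservoir the anomaly decays as exp(−t/τ) with τ = M/F = 4020/4220 = 0.9526 yr.
exp(−t/τ) = 0.28 ⇒ t = −τ ln(0.28) = 0.9526 × 1.273 = 1.213 yr.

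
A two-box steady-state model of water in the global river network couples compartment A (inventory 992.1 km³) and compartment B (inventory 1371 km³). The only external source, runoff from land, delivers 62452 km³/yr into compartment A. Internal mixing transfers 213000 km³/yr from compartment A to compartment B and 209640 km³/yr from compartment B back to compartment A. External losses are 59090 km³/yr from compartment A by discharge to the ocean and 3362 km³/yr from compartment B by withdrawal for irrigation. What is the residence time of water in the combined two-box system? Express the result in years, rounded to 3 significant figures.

0.0378 yr

For the system as a whole, the A↔B exchange is internal and contributes nothing to the throughput; only the external sinks remove mass.
M_total = 992.1 + 1371 = 2363.1 km³.
ΣF_external_out = 59090 + 3362 = 62452 km³/yr.
τ = M_total / ΣF_ext = 2363.1 / 62452 = 0.03784 yr.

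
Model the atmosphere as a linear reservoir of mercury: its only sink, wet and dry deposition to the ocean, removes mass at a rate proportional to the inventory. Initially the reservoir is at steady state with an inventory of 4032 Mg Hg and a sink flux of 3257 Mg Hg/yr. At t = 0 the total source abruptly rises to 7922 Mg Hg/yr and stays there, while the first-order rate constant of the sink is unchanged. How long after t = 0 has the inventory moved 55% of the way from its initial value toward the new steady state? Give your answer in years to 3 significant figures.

0.989 yr

τ = M₀/F₀ = 4032/3257 = 1.238 yr.
The remaining gap fraction is e^(−t/τ); 55% covered ⇒ e^(−t/τ) = 0.450.
t = −τ ln(0.450) = 1.238 × 0.7985 = 0.9885 yr.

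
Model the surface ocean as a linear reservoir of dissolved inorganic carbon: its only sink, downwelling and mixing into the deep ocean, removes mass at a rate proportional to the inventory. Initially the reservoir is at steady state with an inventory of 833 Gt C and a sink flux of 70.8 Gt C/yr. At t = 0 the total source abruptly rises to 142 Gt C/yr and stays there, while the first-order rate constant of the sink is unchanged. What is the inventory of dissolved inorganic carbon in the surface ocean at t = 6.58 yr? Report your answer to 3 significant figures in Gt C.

1190 Gt C

The sink rate constant is k = F₀/M₀ = 70.8/833 = 0.08499 yr⁻¹.
Solving dM/dt = F₁ − kM with M(0) = M₀ gives M(t) = F₁/k + (M₀ − F₁/k)·e^(−kt).
F₁/k = 142/0.08499 = 1670.7 Gt C; kt = 0.08499 × 6.58 = 0.5593, e^(−kt) = 0.5716.
M(6.58) = 1670.7 + (833 − 1670.7) × 0.5716 = 1670.7 − 478.9 = 1191.8 Gt C.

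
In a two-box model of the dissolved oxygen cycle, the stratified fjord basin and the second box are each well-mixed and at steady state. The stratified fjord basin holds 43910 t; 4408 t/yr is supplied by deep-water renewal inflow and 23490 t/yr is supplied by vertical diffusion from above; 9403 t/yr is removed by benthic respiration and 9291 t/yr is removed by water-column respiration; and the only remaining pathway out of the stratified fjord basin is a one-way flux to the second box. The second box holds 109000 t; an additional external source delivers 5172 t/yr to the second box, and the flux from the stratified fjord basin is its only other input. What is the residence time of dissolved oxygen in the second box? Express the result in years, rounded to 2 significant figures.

7.6 yr

Balance the stratified fjord basin: ΣF_in = 4408 + 23490 = 27898 t/yr.
Flux to the second box = ΣF_in − (9403 + 9291) = 9204.0 t/yr.
Total input to the second box = 9204.0 + 5172 = 14376 t/yr; at steady state this equals its total output.
τ = M / F = 109000 / 14376 = 7.582 yr.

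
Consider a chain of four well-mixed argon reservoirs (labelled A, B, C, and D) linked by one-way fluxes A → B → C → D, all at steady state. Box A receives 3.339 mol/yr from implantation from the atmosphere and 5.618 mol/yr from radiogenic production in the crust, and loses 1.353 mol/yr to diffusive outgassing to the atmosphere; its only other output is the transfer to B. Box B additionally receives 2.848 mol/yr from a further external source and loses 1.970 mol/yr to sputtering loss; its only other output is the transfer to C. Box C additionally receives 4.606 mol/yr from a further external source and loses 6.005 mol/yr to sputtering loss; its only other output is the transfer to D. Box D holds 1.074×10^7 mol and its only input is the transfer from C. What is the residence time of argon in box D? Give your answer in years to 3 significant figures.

Box A: F(A→B) = (3.339 + 5.618) − 1.353 = 7.6040 mol/yr.
Box B: F(B→C) = (7.6040 + 2.848) − 1.970 = 8.4820 mol/yr.
Box C: F(C→D) = (8.4820 + 4.606) − 6.005 = 7.0830 mol/yr.
Box D throughput = its input = 7.0830 mol/yr; τ = 1.074×10^7 / 7.0830 = 1.516×10^6 yr.

1.52×10^6 yr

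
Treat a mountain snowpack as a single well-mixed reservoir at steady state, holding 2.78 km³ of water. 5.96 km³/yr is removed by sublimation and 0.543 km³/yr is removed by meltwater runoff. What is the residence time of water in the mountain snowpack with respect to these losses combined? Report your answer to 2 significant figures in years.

0.43 yr

Total removal = 5.960 + 0.5430 = 6.5030 km³/yr.
τ = M / ΣF_out = 2.78 / 6.5030 = 0.4275 yr.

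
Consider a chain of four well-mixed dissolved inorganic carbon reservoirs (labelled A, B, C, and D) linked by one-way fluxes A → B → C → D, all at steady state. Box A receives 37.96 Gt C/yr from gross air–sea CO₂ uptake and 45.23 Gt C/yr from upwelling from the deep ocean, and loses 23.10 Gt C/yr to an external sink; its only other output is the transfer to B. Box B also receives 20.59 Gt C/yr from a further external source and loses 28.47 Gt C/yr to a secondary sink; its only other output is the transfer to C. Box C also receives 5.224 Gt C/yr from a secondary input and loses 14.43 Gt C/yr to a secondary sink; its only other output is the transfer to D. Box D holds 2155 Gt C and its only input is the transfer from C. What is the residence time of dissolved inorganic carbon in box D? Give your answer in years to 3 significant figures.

50.1 yr

Box A: F(A→B) = (37.96 + 45.23) − 23.10 = 60.090 Gt C/yr.
Box B: F(B→C) = (60.090 + 20.59) − 28.47 = 52.210 Gt C/yr.
Box C: F(C→D) = (52.210 + 5.224) − 14.43 = 43.004 Gt C/yr.
Box D throughput = its input = 43.004 Gt C/yr; τ = 2155 / 43.004 = 50.11 yr.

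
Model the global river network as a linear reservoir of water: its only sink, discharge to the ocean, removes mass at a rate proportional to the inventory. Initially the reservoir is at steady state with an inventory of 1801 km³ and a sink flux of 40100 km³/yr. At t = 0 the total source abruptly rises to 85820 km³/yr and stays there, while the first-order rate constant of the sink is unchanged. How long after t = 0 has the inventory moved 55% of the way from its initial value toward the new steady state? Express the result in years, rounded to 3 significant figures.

τ = M₀/F₀ = 1801/40100 = 0.04491 yr.
The remaining gap fraction is e^(−t/τ); 55% covered ⇒ e^(−t/τ) = 0.450.
t = −τ ln(0.450) = 0.04491 × 0.7985 = 0.03586 yr.

0.0359 yr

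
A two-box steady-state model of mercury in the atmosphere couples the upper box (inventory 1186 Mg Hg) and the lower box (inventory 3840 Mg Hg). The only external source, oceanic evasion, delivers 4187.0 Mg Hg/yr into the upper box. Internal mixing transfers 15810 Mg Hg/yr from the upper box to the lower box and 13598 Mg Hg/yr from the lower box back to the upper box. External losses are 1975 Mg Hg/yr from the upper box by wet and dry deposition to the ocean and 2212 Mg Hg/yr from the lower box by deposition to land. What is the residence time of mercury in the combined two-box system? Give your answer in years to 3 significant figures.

1.20 yr

For the system as a whole, the A↔B exchange is internal and contributes nothing to the throughput; only the external sinks remove mass.
M_total = 1186 + 3840 = 5026.0 Mg Hg.
ΣF_external_out = 1975 + 2212 = 4187.0 Mg Hg/yr.
τ = M_total / ΣF_ext = 5026.0 / 4187.0 = 1.200 yr.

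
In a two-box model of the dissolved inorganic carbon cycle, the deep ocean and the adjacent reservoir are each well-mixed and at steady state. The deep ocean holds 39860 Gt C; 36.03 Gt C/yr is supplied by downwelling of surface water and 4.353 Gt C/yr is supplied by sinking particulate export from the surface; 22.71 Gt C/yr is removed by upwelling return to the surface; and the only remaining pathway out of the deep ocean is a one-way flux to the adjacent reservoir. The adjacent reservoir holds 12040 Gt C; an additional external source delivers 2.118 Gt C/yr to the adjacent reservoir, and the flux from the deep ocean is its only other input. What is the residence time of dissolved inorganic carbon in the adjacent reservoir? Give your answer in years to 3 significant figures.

608 yr

Balance the deep ocean: ΣF_in = 36.03 + 4.353 = 40.383 Gt C/yr.
Flux to the adjacent reservoir = ΣF_in − (22.71) = 17.673 Gt C/yr.
Total input to the adjacent reservoir = 17.673 + 2.118 = 19.791 Gt C/yr; at steady state this equals its total output.
τ = M / F = 12040 / 19.791 = 608.4 yr.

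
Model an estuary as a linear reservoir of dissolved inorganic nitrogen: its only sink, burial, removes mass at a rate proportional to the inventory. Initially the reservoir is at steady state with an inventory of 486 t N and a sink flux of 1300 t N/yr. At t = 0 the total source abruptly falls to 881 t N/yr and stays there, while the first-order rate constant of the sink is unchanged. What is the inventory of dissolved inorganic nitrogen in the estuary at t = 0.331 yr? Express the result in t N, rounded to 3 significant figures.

The sink rate constant is k = F₀/M₀ = 1300/486 = 2.675 yr⁻¹.
Solving dM/dt = F₁ − kM with M(0) = M₀ gives M(t) = F₁/k + (M₀ − F₁/k)·e^(−kt).
F₁/k = 881/2.675 = 329.36 t N; kt = 2.675 × 0.331 = 0.8854, e^(−kt) = 0.4126.
M(0.331) = 329.36 + (486 − 329.36) × 0.4126 = 329.36 + 64.62 = 393.98 t N.

394 t N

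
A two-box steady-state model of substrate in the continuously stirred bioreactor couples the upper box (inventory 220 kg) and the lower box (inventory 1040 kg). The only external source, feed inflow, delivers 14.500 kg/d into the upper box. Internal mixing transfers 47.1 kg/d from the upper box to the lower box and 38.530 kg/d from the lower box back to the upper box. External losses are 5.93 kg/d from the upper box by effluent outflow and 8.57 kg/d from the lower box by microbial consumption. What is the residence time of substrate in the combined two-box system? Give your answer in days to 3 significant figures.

Treat the two boxes together as one reservoir: the mixing fluxes between them are internal recycling, so τ = ΣM / Σ(external losses).
M_total = 220 + 1040 = 1260.0 kg.
ΣF_external_out = 5.93 + 8.57 = 14.500 kg/d.
τ = M_total / ΣF_ext = 1260.0 / 14.500 = 86.90 d.

86.9 d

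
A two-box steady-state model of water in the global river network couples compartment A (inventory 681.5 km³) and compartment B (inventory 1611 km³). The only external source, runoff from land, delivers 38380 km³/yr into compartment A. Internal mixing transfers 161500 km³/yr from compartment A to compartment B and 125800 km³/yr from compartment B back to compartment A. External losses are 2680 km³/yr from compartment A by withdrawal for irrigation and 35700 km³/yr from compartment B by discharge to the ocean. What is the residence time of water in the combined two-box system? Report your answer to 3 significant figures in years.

Treat the two boxes together as one reservoir: the mixing fluxes between them are internal recycling, so τ = ΣM / Σ(external losses).
M_total = 681.5 + 1611 = 2292.5 km³.
ΣF_external_out = 2680 + 35700 = 38380 km³/yr.
τ = M_total / ΣF_ext = 2292.5 / 38380 = 0.05973 yr.

0.0597 yr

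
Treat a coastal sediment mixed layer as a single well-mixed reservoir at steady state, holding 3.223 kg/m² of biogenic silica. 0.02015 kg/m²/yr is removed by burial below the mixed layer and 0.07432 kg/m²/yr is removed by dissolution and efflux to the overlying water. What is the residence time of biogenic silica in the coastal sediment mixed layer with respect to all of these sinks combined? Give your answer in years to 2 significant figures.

Total removal flux = 0.02015 + 0.07432 = 0.094470 kg/m²/yr.
τ = M / ΣF_out = 3.223 / 0.094470 = 34.12 yr.

34 yr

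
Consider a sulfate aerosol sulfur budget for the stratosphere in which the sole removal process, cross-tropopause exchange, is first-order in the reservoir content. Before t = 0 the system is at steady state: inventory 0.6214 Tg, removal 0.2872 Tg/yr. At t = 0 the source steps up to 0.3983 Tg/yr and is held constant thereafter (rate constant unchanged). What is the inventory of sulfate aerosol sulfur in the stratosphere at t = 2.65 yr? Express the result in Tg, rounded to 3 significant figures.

0.791 Tg

Residence time τ = M₀/F₀ = 2.164 yr. The eventual steady state is M_∞ = M₀·(F₁/F₀) = 0.6214 × 0.3983/0.2872 = 0.86178 Tg.
The anomaly ΔM(t) = M(t) − M_∞ decays as ΔM₀·e^(−t/τ) with ΔM₀ = 0.6214 − 0.86178 = −0.2404 Tg.
At t = 2.65 yr, e^(−t/τ) = e^(−1.225) = 0.2938, so ΔM = −0.07063 Tg and M = 0.86178 − 0.07063 = 0.79115 Tg.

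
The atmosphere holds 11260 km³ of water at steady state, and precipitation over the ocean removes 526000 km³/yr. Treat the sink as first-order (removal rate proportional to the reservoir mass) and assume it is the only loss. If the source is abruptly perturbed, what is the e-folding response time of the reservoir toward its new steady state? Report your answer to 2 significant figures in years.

For a linear reservoir the response time equals the residence time τ = M/F.
τ = 11260 / 526000 = 0.02141 yr.

0.021 yr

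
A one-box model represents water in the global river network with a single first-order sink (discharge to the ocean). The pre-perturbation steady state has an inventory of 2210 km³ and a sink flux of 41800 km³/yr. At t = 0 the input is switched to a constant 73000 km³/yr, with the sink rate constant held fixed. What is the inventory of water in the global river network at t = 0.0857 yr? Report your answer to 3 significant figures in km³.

Residence time τ = M₀/F₀ = 0.05287 yr. The eventual steady state is M_∞ = M₀·(F₁/F₀) = 2210 × 73000/41800 = 3859.6 km³.
The anomaly ΔM(t) = M(t) − M_∞ decays as ΔM₀·e^(−t/τ) with ΔM₀ = 2210 − 3859.6 = −1650 km³.
At t = 0.0857 yr, e^(−t/τ) = e^(−1.621) = 0.1977, so ΔM = −326.1 km³ and M = 3859.6 − 326.1 = 3533.4 km³.

3530 km³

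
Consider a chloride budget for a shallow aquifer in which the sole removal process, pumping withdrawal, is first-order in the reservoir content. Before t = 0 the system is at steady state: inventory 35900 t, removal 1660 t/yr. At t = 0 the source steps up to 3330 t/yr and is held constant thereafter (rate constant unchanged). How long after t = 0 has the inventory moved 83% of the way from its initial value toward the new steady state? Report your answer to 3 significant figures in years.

τ = M₀/F₀ = 35900/1660 = 21.63 yr.
The remaining gap fraction is e^(−t/τ); 83% covered ⇒ e^(−t/τ) = 0.170.
t = −τ ln(0.170) = 21.63 × 1.772 = 38.32 yr.

38.3 yr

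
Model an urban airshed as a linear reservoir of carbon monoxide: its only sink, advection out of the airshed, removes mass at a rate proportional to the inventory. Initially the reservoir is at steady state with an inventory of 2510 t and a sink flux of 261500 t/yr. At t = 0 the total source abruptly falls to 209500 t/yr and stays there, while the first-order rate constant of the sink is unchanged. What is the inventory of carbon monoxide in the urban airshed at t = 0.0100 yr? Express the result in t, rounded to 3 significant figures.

2190 t

The sink rate constant is k = F₀/M₀ = 261500/2510 = 104.2 yr⁻¹.
Solving dM/dt = F₁ − kM with M(0) = M₀ gives M(t) = F₁/k + (M₀ − F₁/k)·e^(−kt).
F₁/k = 209500/104.2 = 2010.9 t; kt = 104.2 × 0.0100 = 1.042, e^(−kt) = 0.3528.
M(0.0100) = 2010.9 + (2510 − 2010.9) × 0.3528 = 2010.9 + 176.1 = 2187.0 t.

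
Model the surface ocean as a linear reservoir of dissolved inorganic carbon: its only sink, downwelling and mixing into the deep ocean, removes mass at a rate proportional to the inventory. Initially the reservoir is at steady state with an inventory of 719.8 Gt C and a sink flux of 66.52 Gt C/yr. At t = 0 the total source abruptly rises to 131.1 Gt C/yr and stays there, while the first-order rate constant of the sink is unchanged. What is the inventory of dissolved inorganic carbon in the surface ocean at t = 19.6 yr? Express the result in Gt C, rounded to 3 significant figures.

τ = M₀/F₀ = 719.8/66.52 = 10.82 yr; rate constant k = 1/τ.
New steady state M_∞ = F₁/k = F₁·τ = 131.1 × 10.82 = 1418.6 Gt C.
M(t) = M_∞ + (M₀ − M_∞)·e^(−t/τ); t/τ = 19.6/10.82 = 1.811, so e^(−t/τ) = 0.1634.
M(t) = 1418.6 − 698.8 × 0.1634 = 1304.4 Gt C.

1300 Gt C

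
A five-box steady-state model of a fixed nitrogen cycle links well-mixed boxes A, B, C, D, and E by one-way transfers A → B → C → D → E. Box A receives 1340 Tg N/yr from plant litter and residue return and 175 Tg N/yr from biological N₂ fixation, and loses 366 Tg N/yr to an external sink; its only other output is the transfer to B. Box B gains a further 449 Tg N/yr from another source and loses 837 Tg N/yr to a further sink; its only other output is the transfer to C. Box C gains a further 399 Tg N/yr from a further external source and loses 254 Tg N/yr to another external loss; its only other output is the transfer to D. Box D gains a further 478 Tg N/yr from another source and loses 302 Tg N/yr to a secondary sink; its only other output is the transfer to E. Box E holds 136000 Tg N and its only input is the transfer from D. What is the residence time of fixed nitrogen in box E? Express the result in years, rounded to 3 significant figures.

Box A: F(A→B) = (1340 + 175) − 366 = 1149.0 Tg N/yr.
Box B: F(B→C) = (1149.0 + 449) − 837 = 761.00 Tg N/yr.
Box C: F(C→D) = (761.00 + 399) − 254 = 906.00 Tg N/yr.
Box D: F(D→E) = (906.00 + 478) − 302 = 1082.0 Tg N/yr.
Box E throughput = its input = 1082.0 Tg N/yr; τ = 136000 / 1082.0 = 125.7 yr.

126 yr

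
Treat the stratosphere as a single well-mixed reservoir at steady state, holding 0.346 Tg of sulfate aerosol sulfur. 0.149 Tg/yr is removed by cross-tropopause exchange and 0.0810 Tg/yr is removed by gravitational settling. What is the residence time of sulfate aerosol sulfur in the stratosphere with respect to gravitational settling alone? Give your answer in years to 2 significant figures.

4.3 yr

Residence time with respect to a single sink: τ = M / F_sink.
τ = 0.346 / 0.0810 = 4.272 yr.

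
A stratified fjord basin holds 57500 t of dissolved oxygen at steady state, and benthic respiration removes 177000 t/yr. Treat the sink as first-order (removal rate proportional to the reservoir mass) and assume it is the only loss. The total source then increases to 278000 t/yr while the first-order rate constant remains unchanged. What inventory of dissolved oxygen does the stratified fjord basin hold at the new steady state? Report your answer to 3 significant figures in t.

90300 t

Rate constant k = F/M = 177000 / 57500 = 3.078 yr⁻¹.
At the new steady state, source = k·M_new ⇒ M_new = 278000 / 3.078 = 90310 t.
(Equivalently M_new = M × F_new/F_old = 57500 × 278000/177000.)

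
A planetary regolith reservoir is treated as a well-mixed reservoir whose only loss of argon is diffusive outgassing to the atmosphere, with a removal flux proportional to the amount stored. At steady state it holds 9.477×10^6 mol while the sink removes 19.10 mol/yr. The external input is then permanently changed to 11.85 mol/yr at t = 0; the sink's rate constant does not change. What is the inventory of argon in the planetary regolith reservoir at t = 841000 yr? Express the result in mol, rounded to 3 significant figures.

6.54×10^6 mol

Residence time τ = M₀/F₀ = 496200 yr. The eventual steady state is M_∞ = M₀·(F₁/F₀) = 9.477×10^6 × 11.85/19.10 = 5.8797×10^6 mol.
The anomaly ΔM(t) = M(t) − M_∞ decays as ΔM₀·e^(−t/τ) with ΔM₀ = 9.477×10^6 − 5.8797×10^6 = 3.597×10^6 mol.
At t = 841000 yr, e^(−t/τ) = e^(−1.695) = 0.1836, so ΔM = 660500 mol and M = 5.8797×10^6 + 660500 = 6.5402×10^6 mol.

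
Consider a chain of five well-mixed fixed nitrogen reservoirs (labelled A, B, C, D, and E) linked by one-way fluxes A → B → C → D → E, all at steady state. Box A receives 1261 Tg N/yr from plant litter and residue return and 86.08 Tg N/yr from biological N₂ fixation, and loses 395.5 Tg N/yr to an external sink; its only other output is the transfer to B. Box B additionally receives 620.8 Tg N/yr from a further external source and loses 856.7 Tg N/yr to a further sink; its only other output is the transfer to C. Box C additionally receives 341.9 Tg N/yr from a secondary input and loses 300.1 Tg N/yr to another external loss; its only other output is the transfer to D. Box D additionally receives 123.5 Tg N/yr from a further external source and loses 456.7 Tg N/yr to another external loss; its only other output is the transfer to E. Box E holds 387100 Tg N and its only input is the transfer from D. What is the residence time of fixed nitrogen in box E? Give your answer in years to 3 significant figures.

912 yr

Box A: F(A→B) = (1261 + 86.08) − 395.5 = 951.58 Tg N/yr.
Box B: F(B→C) = (951.58 + 620.8) − 856.7 = 715.68 Tg N/yr.
Box C: F(C→D) = (715.68 + 341.9) − 300.1 = 757.48 Tg N/yr.
Box D: F(D→E) = (757.48 + 123.5) − 456.7 = 424.28 Tg N/yr.
Box E throughput = its input = 424.28 Tg N/yr; τ = 387100 / 424.28 = 912.4 yr.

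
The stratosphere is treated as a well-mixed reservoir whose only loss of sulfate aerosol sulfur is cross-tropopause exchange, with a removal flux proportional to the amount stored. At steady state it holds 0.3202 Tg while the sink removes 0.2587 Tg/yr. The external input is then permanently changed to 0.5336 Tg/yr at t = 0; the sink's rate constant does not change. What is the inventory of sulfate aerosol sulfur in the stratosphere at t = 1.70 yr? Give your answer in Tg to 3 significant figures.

The sink rate constant is k = F₀/M₀ = 0.2587/0.3202 = 0.8079 yr⁻¹.
Solving dM/dt = F₁ − kM with M(0) = M₀ gives M(t) = F₁/k + (M₀ − F₁/k)·e^(−kt).
F₁/k = 0.5336/0.8079 = 0.66045 Tg; kt = 0.8079 × 1.70 = 1.373, e^(−kt) = 0.2532.
M(1.70) = 0.66045 + (0.3202 − 0.66045) × 0.2532 = 0.66045 − 0.08616 = 0.57429 Tg.

0.574 Tg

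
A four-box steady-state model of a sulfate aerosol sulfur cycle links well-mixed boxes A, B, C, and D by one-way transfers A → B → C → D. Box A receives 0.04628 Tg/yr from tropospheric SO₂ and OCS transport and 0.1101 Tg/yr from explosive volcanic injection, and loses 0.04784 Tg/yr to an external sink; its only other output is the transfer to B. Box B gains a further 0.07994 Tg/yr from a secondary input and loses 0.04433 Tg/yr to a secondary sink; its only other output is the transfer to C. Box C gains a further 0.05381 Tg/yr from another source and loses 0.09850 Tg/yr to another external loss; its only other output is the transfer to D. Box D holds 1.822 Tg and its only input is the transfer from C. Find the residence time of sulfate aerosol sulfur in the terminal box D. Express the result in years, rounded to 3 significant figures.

Box A: F(A→B) = (0.04628 + 0.1101) − 0.04784 = 0.10854 Tg/yr.
Box B: F(B→C) = (0.10854 + 0.07994) − 0.04433 = 0.14415 Tg/yr.
Box C: F(C→D) = (0.14415 + 0.05381) − 0.09850 = 0.099460 Tg/yr.
Box D throughput = its input = 0.099460 Tg/yr; τ = 1.822 / 0.099460 = 18.32 yr.

18.3 yr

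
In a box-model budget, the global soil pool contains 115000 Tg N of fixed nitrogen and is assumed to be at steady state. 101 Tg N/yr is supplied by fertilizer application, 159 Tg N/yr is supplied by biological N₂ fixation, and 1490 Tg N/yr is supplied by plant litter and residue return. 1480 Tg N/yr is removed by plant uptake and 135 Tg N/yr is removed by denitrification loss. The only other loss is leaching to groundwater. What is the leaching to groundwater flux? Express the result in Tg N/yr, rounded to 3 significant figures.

135 Tg N/yr

At steady state ΣF_in = ΣF_out.
ΣF_in = 101 + 159 + 1490 = 1750.0 Tg N/yr.
Leaching to groundwater flux = ΣF_in − (1480 + 135) = 1750.0 − 1615 = 135.0 Tg N/yr.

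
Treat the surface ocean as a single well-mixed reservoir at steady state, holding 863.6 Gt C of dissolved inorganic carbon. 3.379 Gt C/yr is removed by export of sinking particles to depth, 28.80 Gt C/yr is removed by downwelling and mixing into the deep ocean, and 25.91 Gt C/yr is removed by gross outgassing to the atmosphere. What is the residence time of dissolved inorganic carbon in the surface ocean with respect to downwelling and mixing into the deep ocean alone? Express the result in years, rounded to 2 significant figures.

Residence time with respect to a single sink: τ = M / F_sink.
τ = 863.6 / 28.80 = 29.99 yr.

30 yr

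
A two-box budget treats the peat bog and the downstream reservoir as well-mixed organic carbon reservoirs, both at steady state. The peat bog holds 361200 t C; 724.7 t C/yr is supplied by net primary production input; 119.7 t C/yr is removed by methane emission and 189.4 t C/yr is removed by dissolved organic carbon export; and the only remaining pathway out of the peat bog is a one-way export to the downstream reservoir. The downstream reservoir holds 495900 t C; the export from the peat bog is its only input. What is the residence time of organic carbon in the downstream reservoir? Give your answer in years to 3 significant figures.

1190 yr

Balance the peat bog: ΣF_in = 724.70 t C/yr.
Export to the downstream reservoir = ΣF_in − (119.7 + 189.4) = 415.60 t C/yr.
At steady state the output of the downstream reservoir equals its input, 415.60 t C/yr.
τ = M / F = 495900 / 415.60 = 1193 yr.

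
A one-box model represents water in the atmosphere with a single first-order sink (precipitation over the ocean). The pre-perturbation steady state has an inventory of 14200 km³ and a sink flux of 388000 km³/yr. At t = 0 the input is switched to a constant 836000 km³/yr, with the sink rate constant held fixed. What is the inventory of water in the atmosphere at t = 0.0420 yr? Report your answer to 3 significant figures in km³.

25400 km³

Residence time τ = M₀/F₀ = 0.03660 yr. The eventual steady state is M_∞ = M₀·(F₁/F₀) = 14200 × 836000/388000 = 30596 km³.
The anomaly ΔM(t) = M(t) − M_∞ decays as ΔM₀·e^(−t/τ) with ΔM₀ = 14200 − 30596 = −16400 km³.
At t = 0.0420 yr, e^(−t/τ) = e^(−1.148) = 0.3174, so ΔM = −5204 km³ and M = 30596 − 5204 = 25392 km³.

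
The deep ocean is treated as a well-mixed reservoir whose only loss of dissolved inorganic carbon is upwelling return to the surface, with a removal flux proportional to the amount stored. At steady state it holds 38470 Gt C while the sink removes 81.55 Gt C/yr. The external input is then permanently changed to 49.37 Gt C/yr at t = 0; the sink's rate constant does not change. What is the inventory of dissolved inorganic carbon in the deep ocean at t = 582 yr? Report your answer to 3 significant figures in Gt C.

27700 Gt C

τ = M₀/F₀ = 38470/81.55 = 471.7 yr; rate constant k = 1/τ.
New steady state M_∞ = F₁/k = F₁·τ = 49.37 × 471.7 = 23290 Gt C.
M(t) = M_∞ + (M₀ − M_∞)·e^(−t/τ); t/τ = 582/471.7 = 1.234, so e^(−t/τ) = 0.2912.
M(t) = 23290 + 15180 × 0.2912 = 27710 Gt C.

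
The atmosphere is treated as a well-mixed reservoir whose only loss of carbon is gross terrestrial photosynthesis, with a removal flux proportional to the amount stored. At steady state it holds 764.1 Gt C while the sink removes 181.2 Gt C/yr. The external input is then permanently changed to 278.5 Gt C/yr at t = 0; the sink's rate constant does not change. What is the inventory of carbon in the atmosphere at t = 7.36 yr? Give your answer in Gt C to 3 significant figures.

The sink rate constant is k = F₀/M₀ = 181.2/764.1 = 0.2371 yr⁻¹.
Solving dM/dt = F₁ − kM with M(0) = M₀ gives M(t) = F₁/k + (M₀ − F₁/k)·e^(−kt).
F₁/k = 278.5/0.2371 = 1174.4 Gt C; kt = 0.2371 × 7.36 = 1.745, e^(−kt) = 0.1746.
M(7.36) = 1174.4 + (764.1 − 1174.4) × 0.1746 = 1174.4 − 71.63 = 1102.8 Gt C.

1100 Gt C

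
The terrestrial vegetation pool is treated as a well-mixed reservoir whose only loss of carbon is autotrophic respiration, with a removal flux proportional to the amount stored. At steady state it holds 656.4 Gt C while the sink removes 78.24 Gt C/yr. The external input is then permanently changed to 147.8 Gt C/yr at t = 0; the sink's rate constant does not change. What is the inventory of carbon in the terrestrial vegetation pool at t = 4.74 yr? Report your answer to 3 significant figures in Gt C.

Residence time τ = M₀/F₀ = 8.390 yr. The eventual steady state is M_∞ = M₀·(F₁/F₀) = 656.4 × 147.8/78.24 = 1240.0 Gt C.
The anomaly ΔM(t) = M(t) − M_∞ decays as ΔM₀·e^(−t/τ) with ΔM₀ = 656.4 − 1240.0 = −583.6 Gt C.
At t = 4.74 yr, e^(−t/τ) = e^(−0.5650) = 0.5684, so ΔM = −331.7 Gt C and M = 1240.0 − 331.7 = 908.29 Gt C.

908 Gt C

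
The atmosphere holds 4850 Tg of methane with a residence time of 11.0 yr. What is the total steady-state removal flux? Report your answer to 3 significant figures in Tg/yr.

F = M / τ = 4850 / 11.0 = 440.9 Tg/yr.

441 Tg/yr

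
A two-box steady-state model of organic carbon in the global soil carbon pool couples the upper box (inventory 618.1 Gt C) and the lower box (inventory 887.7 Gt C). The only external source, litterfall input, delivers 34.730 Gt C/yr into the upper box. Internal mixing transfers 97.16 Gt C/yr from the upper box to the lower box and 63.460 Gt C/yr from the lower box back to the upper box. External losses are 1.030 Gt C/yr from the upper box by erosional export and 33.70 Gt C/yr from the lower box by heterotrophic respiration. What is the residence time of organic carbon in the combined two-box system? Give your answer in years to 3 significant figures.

43.4 yr

Treat the two boxes together as one reservoir: the mixing fluxes between them are internal recycling, so τ = ΣM / Σ(external losses).
M_total = 618.1 + 887.7 = 1505.8 Gt C.
ΣF_external_out = 1.030 + 33.70 = 34.730 Gt C/yr.
τ = M_total / ΣF_ext = 1505.8 / 34.730 = 43.36 yr.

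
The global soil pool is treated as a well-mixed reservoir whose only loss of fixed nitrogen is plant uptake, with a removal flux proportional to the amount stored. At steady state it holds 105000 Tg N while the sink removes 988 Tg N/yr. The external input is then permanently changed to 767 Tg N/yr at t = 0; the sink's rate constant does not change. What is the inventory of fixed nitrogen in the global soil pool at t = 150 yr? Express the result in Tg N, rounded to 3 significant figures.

The sink rate constant is k = F₀/M₀ = 988/105000 = 0.009410 yr⁻¹.
Solving dM/dt = F₁ − kM with M(0) = M₀ gives M(t) = F₁/k + (M₀ − F₁/k)·e^(−kt).
F₁/k = 767/0.009410 = 81513 Tg N; kt = 0.009410 × 150 = 1.411, e^(−kt) = 0.2438.
M(150) = 81513 + (105000 − 81513) × 0.2438 = 81513 + 5726 = 87239 Tg N.

87200 Tg N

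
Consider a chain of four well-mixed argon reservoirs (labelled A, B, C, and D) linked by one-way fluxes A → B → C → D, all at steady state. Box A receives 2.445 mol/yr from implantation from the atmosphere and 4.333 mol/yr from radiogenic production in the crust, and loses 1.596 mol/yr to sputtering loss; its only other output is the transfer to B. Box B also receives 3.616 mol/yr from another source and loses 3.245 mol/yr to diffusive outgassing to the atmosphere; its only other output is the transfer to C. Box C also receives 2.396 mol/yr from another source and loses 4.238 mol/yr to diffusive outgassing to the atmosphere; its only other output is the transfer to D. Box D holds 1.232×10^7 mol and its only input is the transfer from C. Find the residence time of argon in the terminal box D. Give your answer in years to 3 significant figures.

3.32×10^6 yr

Box A: F(A→B) = (2.445 + 4.333) − 1.596 = 5.1820 mol/yr.
Box B: F(B→C) = (5.1820 + 3.616) − 3.245 = 5.5530 mol/yr.
Box C: F(C→D) = (5.5530 + 2.396) − 4.238 = 3.7110 mol/yr.
Box D throughput = its input = 3.7110 mol/yr; τ = 1.232×10^7 / 3.7110 = 3.320×10^6 yr.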